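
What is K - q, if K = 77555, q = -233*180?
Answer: 119495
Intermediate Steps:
q = -41940
K - q = 77555 - 1*(-41940) = 77555 + 41940 = 119495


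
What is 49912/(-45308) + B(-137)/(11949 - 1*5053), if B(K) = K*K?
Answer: 126548175/78110992 ≈ 1.6201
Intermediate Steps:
B(K) = K²
49912/(-45308) + B(-137)/(11949 - 1*5053) = 49912/(-45308) + (-137)²/(11949 - 1*5053) = 49912*(-1/45308) + 18769/(11949 - 5053) = -12478/11327 + 18769/6896 = 126548175/78110992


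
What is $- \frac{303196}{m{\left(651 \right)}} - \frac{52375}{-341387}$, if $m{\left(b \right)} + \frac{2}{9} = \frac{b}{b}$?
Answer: $- \frac{931564189043}{2389709} \approx -3.8982 \cdot 10^{5}$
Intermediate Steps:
$m{\left(b \right)} = \frac{7}{9}$ ($m{\left(b \right)} = - \frac{2}{9} + \frac{b}{b} = - \frac{2}{9} + 1 = \frac{7}{9}$)
$- \frac{303196}{m{\left(651 \right)}} - \frac{52375}{-341387} = - \frac{303196}{\frac{7}{9}} - \frac{52375}{-341387} = \left(-303196\right) \frac{9}{7} - - \frac{52375}{341387} = - \frac{2728764}{7} + \frac{52375}{341387} = - \frac{931564189043}{2389709}$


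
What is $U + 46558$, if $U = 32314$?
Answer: $78872$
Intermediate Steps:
$U + 46558 = 32314 + 46558 = 78872$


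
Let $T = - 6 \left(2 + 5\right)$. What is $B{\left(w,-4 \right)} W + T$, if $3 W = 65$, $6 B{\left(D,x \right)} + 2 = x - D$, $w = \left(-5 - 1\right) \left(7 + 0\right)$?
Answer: $88$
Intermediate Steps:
$T = -42$ ($T = \left(-6\right) 7 = -42$)
$w = -42$ ($w = \left(-6\right) 7 = -42$)
$B{\left(D,x \right)} = - \frac{1}{3} - \frac{D}{6} + \frac{x}{6}$ ($B{\left(D,x \right)} = - \frac{1}{3} + \frac{x - D}{6} = - \frac{1}{3} - \left(- \frac{x}{6} + \frac{D}{6}\right) = - \frac{1}{3} - \frac{D}{6} + \frac{x}{6}$)
$W = \frac{65}{3}$ ($W = \frac{1}{3} \cdot 65 = \frac{65}{3} \approx 21.667$)
$B{\left(w,-4 \right)} W + T = \left(- \frac{1}{3} - -7 + \frac{1}{6} \left(-4\right)\right) \frac{65}{3} - 42 = \left(- \frac{1}{3} + 7 - \frac{2}{3}\right) \frac{65}{3} - 42 = 6 \cdot \frac{65}{3} - 42 = 130 - 42 = 88$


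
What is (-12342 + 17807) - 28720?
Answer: -23255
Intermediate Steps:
(-12342 + 17807) - 28720 = 5465 - 28720 = -23255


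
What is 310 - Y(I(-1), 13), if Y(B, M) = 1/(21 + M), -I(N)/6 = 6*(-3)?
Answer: 10539/34 ≈ 309.97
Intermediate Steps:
I(N) = 108 (I(N) = -36*(-3) = -6*(-18) = 108)
310 - Y(I(-1), 13) = 310 - 1/(21 + 13) = 310 - 1/34 = 10539/34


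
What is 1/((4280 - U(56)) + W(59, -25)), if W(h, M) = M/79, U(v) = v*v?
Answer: 79/90351 ≈ 0.00087437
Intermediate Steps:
U(v) = v²
W(h, M) = M/79 (W(h, M) = M*(1/79) = M/79)
1/((4280 - U(56)) + W(59, -25)) = 1/((4280 - 1*56²) + (1/79)*(-25)) = 1/((4280 - 1*3136) - 25/79) = 1/((4280 - 3136) - 25/79) = 1/(1144 - 25/79) = 1/(90351/79) = 79/90351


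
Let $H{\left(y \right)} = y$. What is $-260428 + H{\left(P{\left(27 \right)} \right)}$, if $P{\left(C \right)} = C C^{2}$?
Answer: $-240745$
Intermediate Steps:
$P{\left(C \right)} = C^{3}$
$-260428 + H{\left(P{\left(27 \right)} \right)} = -260428 + 27^{3} = -260428 + 19683 = -240745$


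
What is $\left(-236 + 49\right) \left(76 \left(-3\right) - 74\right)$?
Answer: $56474$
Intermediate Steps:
$\left(-236 + 49\right) \left(76 \left(-3\right) - 74\right) = - 187 \left(-228 - 74\right) = \left(-187\right) \left(-302\right) = 56474$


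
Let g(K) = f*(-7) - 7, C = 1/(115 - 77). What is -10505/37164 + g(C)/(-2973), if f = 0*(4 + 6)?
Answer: -10323739/36829524 ≈ -0.28031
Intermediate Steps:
f = 0 (f = 0*10 = 0)
C = 1/38 ≈ 0.026316
g(K) = -7 (g(K) = 0*(-7) - 7 = 0 - 7 = -7)
-10505/37164 + g(C)/(-2973) = -10505/37164 - 7/(-2973) = -10505*1/37164 - 7*(-1/2973) = -10505/37164 + 7/2973 = -10323739/36829524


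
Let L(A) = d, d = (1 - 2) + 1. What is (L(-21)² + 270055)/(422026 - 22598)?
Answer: 270055/399428 ≈ 0.67610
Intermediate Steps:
d = 0 (d = -1 + 1 = 0)
L(A) = 0
(L(-21)² + 270055)/(422026 - 22598) = (0² + 270055)/(422026 - 22598) = (0 + 270055)/399428 = 270055*(1/399428) = 270055/399428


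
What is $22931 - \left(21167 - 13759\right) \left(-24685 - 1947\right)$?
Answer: $197312787$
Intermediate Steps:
$22931 - \left(21167 - 13759\right) \left(-24685 - 1947\right) = 22931 - 7408 \left(-26632\right) = 22931 - -197289856 = 22931 + 197289856 = 197312787$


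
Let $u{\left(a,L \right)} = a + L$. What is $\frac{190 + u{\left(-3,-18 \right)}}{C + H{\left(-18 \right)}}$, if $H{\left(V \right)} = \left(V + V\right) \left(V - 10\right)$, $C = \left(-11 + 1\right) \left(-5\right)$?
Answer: $\frac{169}{1058} \approx 0.15974$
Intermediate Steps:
$u{\left(a,L \right)} = L + a$
$C = 50$ ($C = \left(-10\right) \left(-5\right) = 50$)
$H{\left(V \right)} = 2 V \left(-10 + V\right)$
$\frac{190 + u{\left(-3,-18 \right)}}{C + H{\left(-18 \right)}} = \frac{190 - 21}{50 + 2 \left(-18\right) \left(-10 - 18\right)} = \frac{190 - 21}{50 + 2 \left(-18\right) \left(-28\right)} = \frac{169}{50 + 1008} = \frac{169}{1058}$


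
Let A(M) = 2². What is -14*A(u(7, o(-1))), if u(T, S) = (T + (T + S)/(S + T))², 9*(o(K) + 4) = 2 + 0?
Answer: -56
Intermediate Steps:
o(K) = -34/9 (o(K) = -4 + (2 + 0)/9 = -4 + (⅑)*2 = -4 + 2/9 = -34/9)
u(T, S) = (1 + T)² (u(T, S) = (T + (S + T)/(S + T))² = (T + 1)² = (1 + T)²)
A(M) = 4
-14*A(u(7, o(-1))) = -14*4 = -56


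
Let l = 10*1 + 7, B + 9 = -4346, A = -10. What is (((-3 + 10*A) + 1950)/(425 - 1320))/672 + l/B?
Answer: -3653633/523854240 ≈ -0.0069745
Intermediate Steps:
B = -4355 (B = -9 - 4346 = -4355)
l = 17 (l = 10 + 7 = 17)
(((-3 + 10*A) + 1950)/(425 - 1320))/672 + l/B = (((-3 + 10*(-10)) + 1950)/(425 - 1320))/672 + 17/(-4355) = (((-3 - 100) + 1950)/(-895))*(1/672) + 17*(-1/4355) = ((-103 + 1950)*(-1/895))*(1/672) - 17/4355 = (1847*(-1/895))*(1/672) - 17/4355 = -1847/895*1/672 - 17/4355 = -1847/601440 - 17/4355 = -3653633/523854240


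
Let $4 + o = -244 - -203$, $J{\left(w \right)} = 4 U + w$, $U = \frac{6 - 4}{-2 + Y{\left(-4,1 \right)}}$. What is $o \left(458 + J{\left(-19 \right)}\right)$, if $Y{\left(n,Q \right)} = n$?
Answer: $-19695$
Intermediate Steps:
$U = - \frac{1}{3}$ ($U = \frac{6 - 4}{-2 - 4} = \frac{2}{-6} = 2 \left(- \frac{1}{6}\right) = - \frac{1}{3} \approx -0.33333$)
$J{\left(w \right)} = - \frac{4}{3} + w$ ($J{\left(w \right)} = 4 \left(- \frac{1}{3}\right) + w = - \frac{4}{3} + w$)
$o = -45$ ($o = -4 - 41 = -45$)
$o \left(458 + J{\left(-19 \right)}\right) = - 45 \left(458 - \frac{61}{3}\right) = \left(-45\right) \frac{1313}{3} = -19695$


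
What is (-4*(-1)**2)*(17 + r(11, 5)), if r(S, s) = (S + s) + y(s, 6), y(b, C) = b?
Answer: -152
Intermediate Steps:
r(S, s) = S + 2*s (r(S, s) = (S + s) + s = S + 2*s)
(-4*(-1)**2)*(17 + r(11, 5)) = (-4*(-1)**2)*(17 + (11 + 2*5)) = (-4*1)*(17 + (11 + 10)) = -4*(17 + 21) = -4*38 = -152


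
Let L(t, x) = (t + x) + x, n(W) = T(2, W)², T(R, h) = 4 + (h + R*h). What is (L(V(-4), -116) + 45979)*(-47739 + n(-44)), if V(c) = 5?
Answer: -1434553960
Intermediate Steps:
T(R, h) = 4 + h + R*h
n(W) = (4 + 3*W)² (n(W) = (4 + W + 2*W)² = (4 + 3*W)²)
L(t, x) = t + 2*x
(L(V(-4), -116) + 45979)*(-47739 + n(-44)) = ((5 + 2*(-116)) + 45979)*(-47739 + (4 + 3*(-44))²) = ((5 - 232) + 45979)*(-47739 + (4 - 132)²) = (-227 + 45979)*(-47739 + (-128)²) = 45752*(-47739 + 16384) = 45752*(-31355) = -1434553960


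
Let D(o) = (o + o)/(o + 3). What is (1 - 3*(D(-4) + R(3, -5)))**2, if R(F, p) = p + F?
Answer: 289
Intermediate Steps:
D(o) = 2*o/(3 + o) (D(o) = (2*o)/(3 + o) = 2*o/(3 + o))
R(F, p) = F + p
(1 - 3*(D(-4) + R(3, -5)))**2 = (1 - 3*(2*(-4)/(3 - 4) + (3 - 5)))**2 = (1 - 3*(2*(-4)/(-1) - 2))**2 = (1 - 3*(2*(-4)*(-1) - 2))**2 = (1 - 3*(8 - 2))**2 = (1 - 3*6)**2 = (1 - 18)**2 = (-17)**2 = 289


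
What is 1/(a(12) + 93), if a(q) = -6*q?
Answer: 1/21 ≈ 0.047619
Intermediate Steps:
1/(a(12) + 93) = 1/(-6*12 + 93) = 1/(-72 + 93) = 1/21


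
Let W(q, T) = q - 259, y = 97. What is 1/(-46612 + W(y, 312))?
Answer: -1/46774 ≈ -2.1379e-5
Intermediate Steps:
W(q, T) = -259 + q
1/(-46612 + W(y, 312)) = 1/(-46612 + (-259 + 97)) = 1/(-46612 - 162) = 1/(-46774) = -1/46774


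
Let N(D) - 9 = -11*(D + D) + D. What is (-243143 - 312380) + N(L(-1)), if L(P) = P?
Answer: -555493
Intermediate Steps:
N(D) = 9 - 21*D (N(D) = 9 + (-11*(D + D) + D) = 9 + (-22*D + D) = 9 - 21*D)
(-243143 - 312380) + N(L(-1)) = (-243143 - 312380) + (9 - 21*(-1)) = -555523 + (9 + 21) = -555523 + 30 = -555493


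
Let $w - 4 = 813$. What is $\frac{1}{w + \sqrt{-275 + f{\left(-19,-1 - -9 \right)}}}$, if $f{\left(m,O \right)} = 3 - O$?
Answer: $\frac{817}{667769} - \frac{2 i \sqrt{70}}{667769} \approx 0.0012235 - 2.5058 \cdot 10^{-5} i$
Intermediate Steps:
$w = 817$ ($w = 4 + 813 = 817$)
$\frac{1}{w + \sqrt{-275 + f{\left(-19,-1 - -9 \right)}}} = \frac{1}{817 + \sqrt{-275 + \left(3 - \left(-1 - -9\right)\right)}} = \frac{1}{817 + \sqrt{-275 + \left(3 - \left(-1 + 9\right)\right)}} = \frac{1}{817 + \sqrt{-275 + \left(3 - 8\right)}} = \frac{1}{817 + \sqrt{-275 - 5}} = \frac{1}{817 + \sqrt{-280}} = \frac{1}{817 + 2 i \sqrt{70}}$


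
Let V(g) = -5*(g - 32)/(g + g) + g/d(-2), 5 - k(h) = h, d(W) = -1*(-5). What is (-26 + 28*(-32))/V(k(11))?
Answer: 27660/511 ≈ 54.129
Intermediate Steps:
d(W) = 5
k(h) = 5 - h
V(g) = g/5 - 5*(-32 + g)/(2*g) (V(g) = -5*(g - 32)/(g + g) + g/5 = -5*(-32 + g)/(2*g) + g*(⅕) = -5*(-32 + g)/(2*g) + g/5 = g/5 - 5*(-32 + g)/(2*g))
(-26 + 28*(-32))/V(k(11)) = (-26 + 28*(-32))/(-5/2 + 80/(5 - 1*11) + (5 - 1*11)/5) = (-26 - 896)/(-5/2 + 80/(5 - 11) + (5 - 11)/5) = -922/(-5/2 + 80/(-6) + (⅕)*(-6)) = -922/(-5/2 + 80*(-⅙) - 6/5) = -922/(-5/2 - 40/3 - 6/5) = -922/(-511/30) = -922*(-30/511) = 27660/511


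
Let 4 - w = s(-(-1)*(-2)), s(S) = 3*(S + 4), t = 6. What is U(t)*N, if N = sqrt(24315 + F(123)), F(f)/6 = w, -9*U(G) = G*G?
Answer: -4*sqrt(24303) ≈ -623.58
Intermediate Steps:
U(G) = -G**2/9 (U(G) = -G*G/9 = -G**2/9)
s(S) = 12 + 3*S (s(S) = 3*(4 + S) = 12 + 3*S)
w = -2 (w = 4 - (12 + 3*(-(-1)*(-2))) = 4 - (12 + 3*(-1*2)) = 4 - (12 + 3*(-2)) = 4 - (12 - 6) = 4 - 1*6 = 4 - 6 = -2)
F(f) = -12 (F(f) = 6*(-2) = -12)
N = sqrt(24303) (N = sqrt(24315 - 12) = sqrt(24303) ≈ 155.89)
U(t)*N = (-1/9*6**2)*sqrt(24303) = (-1/9*36)*sqrt(24303) = -4*sqrt(24303)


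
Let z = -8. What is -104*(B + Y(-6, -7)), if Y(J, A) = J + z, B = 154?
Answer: -14560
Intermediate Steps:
Y(J, A) = -8 + J (Y(J, A) = J - 8 = -8 + J)
-104*(B + Y(-6, -7)) = -104*(154 + (-8 - 6)) = -104*(154 - 14) = -104*140 = -14560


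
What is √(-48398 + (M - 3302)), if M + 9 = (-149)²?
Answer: 2*I*√7377 ≈ 171.78*I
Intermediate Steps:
M = 22192 (M = -9 + (-149)² = -9 + 22201 = 22192)
√(-48398 + (M - 3302)) = √(-48398 + (22192 - 3302)) = √(-48398 + 18890) = √(-29508) = 2*I*√7377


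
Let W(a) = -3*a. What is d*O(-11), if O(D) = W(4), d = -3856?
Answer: 46272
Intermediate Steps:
O(D) = -12 (O(D) = -3*4 = -12)
d*O(-11) = -3856*(-12) = 46272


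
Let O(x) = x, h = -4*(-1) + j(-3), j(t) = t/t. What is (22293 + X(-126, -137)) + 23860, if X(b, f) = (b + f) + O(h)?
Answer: 45895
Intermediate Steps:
j(t) = 1
h = 5 (h = -4*(-1) + 1 = 4 + 1 = 5)
X(b, f) = 5 + b + f (X(b, f) = (b + f) + 5 = 5 + b + f)
(22293 + X(-126, -137)) + 23860 = (22293 + (5 - 126 - 137)) + 23860 = (22293 - 258) + 23860 = 22035 + 23860 = 45895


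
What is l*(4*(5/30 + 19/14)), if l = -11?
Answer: -1408/21 ≈ -67.048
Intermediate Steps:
l*(4*(5/30 + 19/14)) = -44*(5/30 + 19/14) = -44*(5*(1/30) + 19*(1/14)) = -44*(⅙ + 19/14) = -44*32/21 = -11*128/21 = -1408/21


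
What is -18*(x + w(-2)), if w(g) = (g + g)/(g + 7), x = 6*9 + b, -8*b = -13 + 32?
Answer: -18297/20 ≈ -914.85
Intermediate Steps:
b = -19/8 (b = -(-13 + 32)/8 = -⅛*19 = -19/8 ≈ -2.3750)
x = 413/8 (x = 6*9 - 19/8 = 54 - 19/8 = 413/8 ≈ 51.625)
w(g) = 2*g/(7 + g) (w(g) = (2*g)/(7 + g) = 2*g/(7 + g))
-18*(x + w(-2)) = -18*(413/8 + 2*(-2)/(7 - 2)) = -18*(413/8 + 2*(-2)/5) = -18*(413/8 + 2*(-2)*(⅕)) = -18*(413/8 - ⅘) = -18*2033/40 = -18297/20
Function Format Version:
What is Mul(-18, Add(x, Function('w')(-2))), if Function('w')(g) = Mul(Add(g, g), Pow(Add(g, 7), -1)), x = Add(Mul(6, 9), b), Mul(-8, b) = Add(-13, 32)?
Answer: Rational(-18297, 20) ≈ -914.85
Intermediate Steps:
b = Rational(-19, 8) (b = Mul(Rational(-1, 8), Add(-13, 32)) = Mul(Rational(-1, 8), 19) = Rational(-19, 8) ≈ -2.3750)
x = Rational(413, 8) (x = Add(Mul(6, 9), Rational(-19, 8)) = Add(54, Rational(-19, 8)) = Rational(413, 8) ≈ 51.625)
Function('w')(g) = Mul(2, g, Pow(Add(7, g), -1)) (Function('w')(g) = Mul(Mul(2, g), Pow(Add(7, g), -1)) = Mul(2, g, Pow(Add(7, g), -1)))
Mul(-18, Add(x, Function('w')(-2))) = Mul(-18, Add(Rational(413, 8), Mul(2, -2, Pow(Add(7, -2), -1)))) = Mul(-18, Add(Rational(413, 8), Mul(2, -2, Pow(5, -1)))) = Mul(-18, Add(Rational(413, 8), Mul(2, -2, Rational(1, 5)))) = Mul(-18, Add(Rational(413, 8), Rational(-4, 5))) = Mul(-18, Rational(2033, 40)) = Rational(-18297, 20)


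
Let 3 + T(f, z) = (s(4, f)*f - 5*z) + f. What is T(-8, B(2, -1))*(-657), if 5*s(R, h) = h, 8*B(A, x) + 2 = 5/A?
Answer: -78183/80 ≈ -977.29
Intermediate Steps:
B(A, x) = -¼ + 5/(8*A) (B(A, x) = -¼ + (5/A)/8 = -¼ + 5/(8*A))
s(R, h) = h/5
T(f, z) = -3 + f - 5*z + f²/5 (T(f, z) = -3 + (((f/5)*f - 5*z) + f) = -3 + ((f²/5 - 5*z) + f) = -3 + ((-5*z + f²/5) + f) = -3 + (f - 5*z + f²/5) = -3 + f - 5*z + f²/5)
T(-8, B(2, -1))*(-657) = (-3 - 8 - 5*(5 - 2*2)/(8*2) + (⅕)*(-8)²)*(-657) = (-3 - 8 - 5*(5 - 4)/(8*2) + (⅕)*64)*(-657) = (-3 - 8 - 5/(8*2) + 64/5)*(-657) = (-3 - 8 - 5*1/16 + 64/5)*(-657) = (-3 - 8 - 5/16 + 64/5)*(-657) = (119/80)*(-657) = -78183/80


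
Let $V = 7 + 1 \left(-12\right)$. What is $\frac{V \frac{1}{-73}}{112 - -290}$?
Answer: $\frac{5}{29346} \approx 0.00017038$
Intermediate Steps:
$V = -5$ ($V = 7 - 12 = -5$)
$\frac{V \frac{1}{-73}}{112 - -290} = \frac{\left(-5\right) \frac{1}{-73}}{112 - -290} = \frac{\left(-5\right) \left(- \frac{1}{73}\right)}{112 + 290} = \frac{5}{73 \cdot 402} = \frac{5}{73} \cdot \frac{1}{402} = \frac{5}{29346}$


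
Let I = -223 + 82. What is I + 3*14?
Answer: -99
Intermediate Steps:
I = -141
I + 3*14 = -141 + 3*14 = -141 + 42 = -99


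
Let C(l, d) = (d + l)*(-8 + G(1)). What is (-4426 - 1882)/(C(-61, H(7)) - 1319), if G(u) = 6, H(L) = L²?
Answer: 6308/1295 ≈ 4.8710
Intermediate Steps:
C(l, d) = -2*d - 2*l (C(l, d) = (d + l)*(-8 + 6) = (d + l)*(-2) = -2*d - 2*l)
(-4426 - 1882)/(C(-61, H(7)) - 1319) = (-4426 - 1882)/((-2*7² - 2*(-61)) - 1319) = -6308/((-2*49 + 122) - 1319) = -6308/((-98 + 122) - 1319) = -6308/(24 - 1319) = -6308/(-1295) = -6308*(-1/1295) = 6308/1295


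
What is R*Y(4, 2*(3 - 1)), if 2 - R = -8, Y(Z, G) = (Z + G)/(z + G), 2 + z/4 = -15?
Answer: -5/4 ≈ -1.2500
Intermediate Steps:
z = -68 (z = -8 + 4*(-15) = -8 - 60 = -68)
Y(Z, G) = (G + Z)/(-68 + G) (Y(Z, G) = (Z + G)/(-68 + G) = (G + Z)/(-68 + G))
R = 10 (R = 2 - 1*(-8) = 2 + 8 = 10)
R*Y(4, 2*(3 - 1)) = 10*((2*(3 - 1) + 4)/(-68 + 2*(3 - 1))) = 10*((2*2 + 4)/(-68 + 2*2)) = 10*((4 + 4)/(-68 + 4)) = 10*(8/(-64)) = 10*(-1/64*8) = 10*(-⅛) = -5/4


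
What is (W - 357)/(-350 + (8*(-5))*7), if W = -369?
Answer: 121/105 ≈ 1.1524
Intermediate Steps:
(W - 357)/(-350 + (8*(-5))*7) = (-369 - 357)/(-350 + (8*(-5))*7) = -726/(-350 - 40*7) = -726/(-350 - 280) = -726/(-630) = -726*(-1/630) = 121/105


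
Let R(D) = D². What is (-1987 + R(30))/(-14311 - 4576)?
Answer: 1087/18887 ≈ 0.057553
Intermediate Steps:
(-1987 + R(30))/(-14311 - 4576) = (-1987 + 30²)/(-14311 - 4576) = (-1987 + 900)/(-18887) = -1087*(-1/18887) = 1087/18887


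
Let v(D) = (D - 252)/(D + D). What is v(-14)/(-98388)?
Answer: -19/196776 ≈ -9.6556e-5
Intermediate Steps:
v(D) = (-252 + D)/(2*D) (v(D) = (-252 + D)/((2*D)) = (-252 + D)*(1/(2*D)) = (-252 + D)/(2*D))
v(-14)/(-98388) = ((½)*(-252 - 14)/(-14))/(-98388) = ((½)*(-1/14)*(-266))*(-1/98388) = (19/2)*(-1/98388) = -19/196776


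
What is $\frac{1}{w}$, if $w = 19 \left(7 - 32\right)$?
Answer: $- \frac{1}{475} \approx -0.0021053$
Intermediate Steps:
$w = -475$ ($w = 19 \left(-25\right) = -475$)
$\frac{1}{w} = \frac{1}{-475} = - \frac{1}{475}$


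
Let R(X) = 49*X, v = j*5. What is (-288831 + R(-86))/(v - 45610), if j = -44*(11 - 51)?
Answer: 58609/7362 ≈ 7.9610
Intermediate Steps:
j = 1760 (j = -44*(-40) = 1760)
v = 8800 (v = 1760*5 = 8800)
(-288831 + R(-86))/(v - 45610) = (-288831 + 49*(-86))/(8800 - 45610) = (-288831 - 4214)/(-36810) = -293045*(-1/36810) = 58609/7362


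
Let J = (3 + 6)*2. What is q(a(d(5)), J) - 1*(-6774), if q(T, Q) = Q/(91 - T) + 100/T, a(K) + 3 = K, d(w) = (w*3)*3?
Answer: 996182/147 ≈ 6776.8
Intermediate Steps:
d(w) = 9*w (d(w) = (3*w)*3 = 9*w)
J = 18 (J = 9*2 = 18)
a(K) = -3 + K
q(T, Q) = 100/T + Q/(91 - T)
q(a(d(5)), J) - 1*(-6774) = (-9100 + 100*(-3 + 9*5) - 1*18*(-3 + 9*5))/((-3 + 9*5)*(-91 + (-3 + 9*5))) - 1*(-6774) = (-9100 + 100*(-3 + 45) - 1*18*(-3 + 45))/((-3 + 45)*(-91 + (-3 + 45))) + 6774 = (-9100 + 100*42 - 1*18*42)/(42*(-91 + 42)) + 6774 = (1/42)*(-9100 + 4200 - 756)/(-49) + 6774 = (1/42)*(-1/49)*(-5656) + 6774 = 404/147 + 6774 = 996182/147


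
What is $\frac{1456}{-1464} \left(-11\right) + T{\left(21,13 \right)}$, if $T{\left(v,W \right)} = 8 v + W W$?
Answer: $\frac{63673}{183} \approx 347.94$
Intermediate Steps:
$T{\left(v,W \right)} = W^{2} + 8 v$ ($T{\left(v,W \right)} = 8 v + W^{2} = W^{2} + 8 v$)
$\frac{1456}{-1464} \left(-11\right) + T{\left(21,13 \right)} = \frac{1456}{-1464} \left(-11\right) + \left(13^{2} + 8 \cdot 21\right) = 1456 \left(- \frac{1}{1464}\right) \left(-11\right) + \left(169 + 168\right) = \left(- \frac{182}{183}\right) \left(-11\right) + 337 = \frac{2002}{183} + 337 = \frac{63673}{183}$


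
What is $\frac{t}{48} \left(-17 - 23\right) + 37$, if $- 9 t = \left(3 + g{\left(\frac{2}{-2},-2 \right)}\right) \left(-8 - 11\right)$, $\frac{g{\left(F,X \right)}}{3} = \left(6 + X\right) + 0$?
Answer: $\frac{191}{18} \approx 10.611$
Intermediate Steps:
$g{\left(F,X \right)} = 18 + 3 X$ ($g{\left(F,X \right)} = 3 \left(\left(6 + X\right) + 0\right) = 3 \left(6 + X\right) = 18 + 3 X$)
$t = \frac{95}{3}$ ($t = - \frac{\left(3 + \left(18 + 3 \left(-2\right)\right)\right) \left(-8 - 11\right)}{9} = - \frac{\left(3 + \left(18 - 6\right)\right) \left(-19\right)}{9} = - \frac{\left(3 + 12\right) \left(-19\right)}{9} = - \frac{15 \left(-19\right)}{9} = \left(- \frac{1}{9}\right) \left(-285\right) = \frac{95}{3} \approx 31.667$)
$\frac{t}{48} \left(-17 - 23\right) + 37 = \frac{95}{3 \cdot 48} \left(-17 - 23\right) + 37 = \frac{95}{3} \cdot \frac{1}{48} \left(-17 - 23\right) + 37 = \frac{95}{144} \left(-40\right) + 37 = - \frac{475}{18} + 37 = \frac{191}{18}$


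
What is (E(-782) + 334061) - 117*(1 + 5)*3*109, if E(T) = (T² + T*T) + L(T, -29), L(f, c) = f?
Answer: 1326773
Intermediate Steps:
E(T) = T + 2*T² (E(T) = (T² + T*T) + T = (T² + T²) + T = 2*T² + T = T + 2*T²)
(E(-782) + 334061) - 117*(1 + 5)*3*109 = (-782*(1 + 2*(-782)) + 334061) - 117*(1 + 5)*3*109 = (-782*(1 - 1564) + 334061) - 702*3*109 = (-782*(-1563) + 334061) - 117*18*109 = (1222266 + 334061) - 2106*109 = 1556327 - 229554 = 1326773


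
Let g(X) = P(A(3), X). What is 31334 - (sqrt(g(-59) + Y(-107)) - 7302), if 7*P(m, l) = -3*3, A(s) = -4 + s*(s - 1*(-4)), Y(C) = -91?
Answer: 38636 - I*sqrt(4522)/7 ≈ 38636.0 - 9.6066*I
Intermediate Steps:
A(s) = -4 + s*(4 + s) (A(s) = -4 + s*(s + 4) = -4 + s*(4 + s))
P(m, l) = -9/7 (P(m, l) = (-3*3)/7 = (1/7)*(-9) = -9/7)
g(X) = -9/7
31334 - (sqrt(g(-59) + Y(-107)) - 7302) = 31334 - (sqrt(-9/7 - 91) - 7302) = 31334 - (sqrt(-646/7) - 7302) = 31334 - (I*sqrt(4522)/7 - 7302) = 31334 - (-7302 + I*sqrt(4522)/7) = 31334 + (7302 - I*sqrt(4522)/7) = 38636 - I*sqrt(4522)/7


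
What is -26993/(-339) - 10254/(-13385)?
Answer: 364777411/4537515 ≈ 80.391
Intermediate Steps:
-26993/(-339) - 10254/(-13385) = -26993*(-1/339) - 10254*(-1/13385) = 26993/339 + 10254/13385 = 364777411/4537515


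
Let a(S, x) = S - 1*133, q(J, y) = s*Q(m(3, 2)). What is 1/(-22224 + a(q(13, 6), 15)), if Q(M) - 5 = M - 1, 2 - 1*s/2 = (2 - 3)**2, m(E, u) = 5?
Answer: -1/22339 ≈ -4.4765e-5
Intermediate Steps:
s = 2 (s = 4 - 2*(2 - 3)**2 = 4 - 2*(-1)**2 = 4 - 2*1 = 4 - 2 = 2)
Q(M) = 4 + M (Q(M) = 5 + (M - 1) = 5 + (-1 + M) = 4 + M)
q(J, y) = 18 (q(J, y) = 2*(4 + 5) = 2*9 = 18)
a(S, x) = -133 + S (a(S, x) = S - 133 = -133 + S)
1/(-22224 + a(q(13, 6), 15)) = 1/(-22224 + (-133 + 18)) = 1/(-22224 - 115) = 1/(-22339) = -1/22339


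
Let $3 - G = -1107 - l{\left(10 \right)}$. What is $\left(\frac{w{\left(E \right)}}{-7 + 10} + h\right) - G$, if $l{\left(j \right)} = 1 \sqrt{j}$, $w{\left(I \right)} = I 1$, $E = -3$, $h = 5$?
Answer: $-1106 - \sqrt{10} \approx -1109.2$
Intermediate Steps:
$w{\left(I \right)} = I$
$l{\left(j \right)} = \sqrt{j}$
$G = 1110 + \sqrt{10}$ ($G = 3 - \left(-1107 - \sqrt{10}\right) = 3 + \left(1107 + \sqrt{10}\right) = 1110 + \sqrt{10} \approx 1113.2$)
$\left(\frac{w{\left(E \right)}}{-7 + 10} + h\right) - G = \left(\frac{1}{-7 + 10} \left(-3\right) + 5\right) - \left(1110 + \sqrt{10}\right) = \left(\frac{1}{3} \left(-3\right) + 5\right) - \left(1110 + \sqrt{10}\right) = \left(-1 + 5\right) - \left(1110 + \sqrt{10}\right) = 4 - \left(1110 + \sqrt{10}\right) = -1106 - \sqrt{10}$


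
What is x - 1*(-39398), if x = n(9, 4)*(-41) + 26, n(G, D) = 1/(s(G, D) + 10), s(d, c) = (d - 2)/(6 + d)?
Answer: 6188953/157 ≈ 39420.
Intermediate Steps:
s(d, c) = (-2 + d)/(6 + d)
n(G, D) = 1/(10 + (-2 + G)/(6 + G)) (n(G, D) = 1/((-2 + G)/(6 + G) + 10) = 1/(10 + (-2 + G)/(6 + G)))
x = 3467/157 (x = ((6 + 9)/(58 + 11*9))*(-41) + 26 = (15/(58 + 99))*(-41) + 26 = (15/157)*(-41) + 26 = -615/157 + 26 = 3467/157 ≈ 22.083)
x - 1*(-39398) = 3467/157 - 1*(-39398) = 3467/157 + 39398 = 6188953/157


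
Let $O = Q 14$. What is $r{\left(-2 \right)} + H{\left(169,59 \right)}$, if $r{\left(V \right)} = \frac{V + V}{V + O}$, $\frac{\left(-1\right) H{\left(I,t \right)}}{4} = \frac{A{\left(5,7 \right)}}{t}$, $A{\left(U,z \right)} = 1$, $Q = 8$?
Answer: $- \frac{338}{3245} \approx -0.10416$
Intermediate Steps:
$O = 112$ ($O = 8 \cdot 14 = 112$)
$H{\left(I,t \right)} = - \frac{4}{t}$ ($H{\left(I,t \right)} = - 4 \cdot 1 \frac{1}{t} = - \frac{4}{t}$)
$r{\left(V \right)} = \frac{2 V}{112 + V}$ ($r{\left(V \right)} = \frac{V + V}{V + 112} = \frac{2 V}{112 + V}$)
$r{\left(-2 \right)} + H{\left(169,59 \right)} = 2 \left(-2\right) \frac{1}{112 - 2} - \frac{4}{59} = 2 \left(-2\right) \frac{1}{110} - \frac{4}{59} = - \frac{2}{55} - \frac{4}{59} = - \frac{338}{3245}$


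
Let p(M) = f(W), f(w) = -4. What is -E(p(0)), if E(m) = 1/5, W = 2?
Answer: -⅕ ≈ -0.20000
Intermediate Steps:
p(M) = -4
E(m) = ⅕
-E(p(0)) = -1*⅕ = -⅕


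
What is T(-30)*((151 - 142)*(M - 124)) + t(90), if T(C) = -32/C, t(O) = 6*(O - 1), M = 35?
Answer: -1602/5 ≈ -320.40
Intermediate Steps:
t(O) = -6 + 6*O (t(O) = 6*(-1 + O) = -6 + 6*O)
T(-30)*((151 - 142)*(M - 124)) + t(90) = (-32/(-30))*((151 - 142)*(35 - 124)) + (-6 + 6*90) = (-32*(-1/30))*(9*(-89)) + (-6 + 540) = (16/15)*(-801) + 534 = -4272/5 + 534 = -1602/5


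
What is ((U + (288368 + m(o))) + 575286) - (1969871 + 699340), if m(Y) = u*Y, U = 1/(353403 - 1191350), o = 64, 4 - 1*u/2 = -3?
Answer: -1512210270968/837947 ≈ -1.8047e+6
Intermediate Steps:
u = 14 (u = 8 - 2*(-3) = 8 + 6 = 14)
U = -1/837947 (U = 1/(-837947) = -1/837947 ≈ -1.1934e-6)
m(Y) = 14*Y
((U + (288368 + m(o))) + 575286) - (1969871 + 699340) = ((-1/837947 + (288368 + 14*64)) + 575286) - (1969871 + 699340) = ((-1/837947 + (288368 + 896)) + 575286) - 1*2669211 = ((-1/837947 + 289264) + 575286) - 2669211 = (242387901007/837947 + 575286) - 2669211 = 724447078849/837947 - 2669211 = -1512210270968/837947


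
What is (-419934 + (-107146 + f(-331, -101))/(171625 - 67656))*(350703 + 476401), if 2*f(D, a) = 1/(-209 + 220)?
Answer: -397227015868830096/1143659 ≈ -3.4733e+11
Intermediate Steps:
f(D, a) = 1/22 (f(D, a) = 1/(2*(-209 + 220)) = (½)/11 = (½)*(1/11) = 1/22)
(-419934 + (-107146 + f(-331, -101))/(171625 - 67656))*(350703 + 476401) = (-419934 + (-107146 + 1/22)/(171625 - 67656))*(350703 + 476401) = (-419934 - 2357211/22/103969)*827104 = (-419934 - 2357211/22*1/103969)*827104 = (-419934 - 2357211/2287318)*827104 = -960524954223/2287318*827104 = -397227015868830096/1143659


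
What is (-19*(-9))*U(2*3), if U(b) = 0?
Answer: 0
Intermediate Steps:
(-19*(-9))*U(2*3) = -19*(-9)*0 = 171*0 = 0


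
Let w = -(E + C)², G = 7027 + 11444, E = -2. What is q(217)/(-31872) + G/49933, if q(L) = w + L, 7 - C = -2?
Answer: 24179957/66311024 ≈ 0.36464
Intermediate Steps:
C = 9 (C = 7 - 1*(-2) = 7 + 2 = 9)
G = 18471
w = -49 (w = -(-2 + 9)² = -1*7² = -1*49 = -49)
q(L) = -49 + L
q(217)/(-31872) + G/49933 = (-49 + 217)/(-31872) + 18471/49933 = 168*(-1/31872) + 18471*(1/49933) = -7/1328 + 18471/49933 = 24179957/66311024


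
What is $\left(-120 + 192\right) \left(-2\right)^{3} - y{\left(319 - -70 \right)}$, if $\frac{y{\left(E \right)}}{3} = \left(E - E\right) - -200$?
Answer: $-1176$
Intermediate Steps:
$y{\left(E \right)} = 600$ ($y{\left(E \right)} = 3 \left(\left(E - E\right) - -200\right) = 3 \left(0 + 200\right) = 3 \cdot 200 = 600$)
$\left(-120 + 192\right) \left(-2\right)^{3} - y{\left(319 - -70 \right)} = \left(-120 + 192\right) \left(-2\right)^{3} - 600 = 72 \left(-8\right) - 600 = -576 - 600 = -1176$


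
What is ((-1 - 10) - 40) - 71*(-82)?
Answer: 5771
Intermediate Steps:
((-1 - 10) - 40) - 71*(-82) = (-11 - 40) + 5822 = -51 + 5822 = 5771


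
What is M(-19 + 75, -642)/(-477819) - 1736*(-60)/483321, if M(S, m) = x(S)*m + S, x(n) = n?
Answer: 721708792/2483225343 ≈ 0.29063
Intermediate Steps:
M(S, m) = S + S*m (M(S, m) = S*m + S = S + S*m)
M(-19 + 75, -642)/(-477819) - 1736*(-60)/483321 = ((-19 + 75)*(1 - 642))/(-477819) - 1736*(-60)/483321 = (56*(-641))*(-1/477819) + 104160*(1/483321) = -35896*(-1/477819) + 1120/5197 = 35896/477819 + 1120/5197 = 721708792/2483225343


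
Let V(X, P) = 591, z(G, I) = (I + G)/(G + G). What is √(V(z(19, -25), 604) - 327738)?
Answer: I*√327147 ≈ 571.97*I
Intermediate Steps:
z(G, I) = (G + I)/(2*G) (z(G, I) = (G + I)/((2*G)) = (G + I)*(1/(2*G)) = (G + I)/(2*G))
√(V(z(19, -25), 604) - 327738) = √(591 - 327738) = √(-327147) = I*√327147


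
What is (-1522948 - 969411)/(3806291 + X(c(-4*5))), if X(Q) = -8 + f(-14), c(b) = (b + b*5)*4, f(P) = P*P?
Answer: -2492359/3806479 ≈ -0.65477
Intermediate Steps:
f(P) = P²
c(b) = 24*b (c(b) = (b + 5*b)*4 = (6*b)*4 = 24*b)
X(Q) = 188 (X(Q) = -8 + (-14)² = -8 + 196 = 188)
(-1522948 - 969411)/(3806291 + X(c(-4*5))) = (-1522948 - 969411)/(3806291 + 188) = -2492359/3806479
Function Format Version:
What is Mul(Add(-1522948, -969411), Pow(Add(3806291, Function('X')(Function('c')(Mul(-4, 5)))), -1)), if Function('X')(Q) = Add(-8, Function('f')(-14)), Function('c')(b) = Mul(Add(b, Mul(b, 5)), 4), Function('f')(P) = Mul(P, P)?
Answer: Rational(-2492359, 3806479) ≈ -0.65477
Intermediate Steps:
Function('f')(P) = Pow(P, 2)
Function('c')(b) = Mul(24, b) (Function('c')(b) = Mul(Add(b, Mul(5, b)), 4) = Mul(Mul(6, b), 4) = Mul(24, b))
Function('X')(Q) = 188 (Function('X')(Q) = Add(-8, Pow(-14, 2)) = Add(-8, 196) = 188)
Mul(Add(-1522948, -969411), Pow(Add(3806291, Function('X')(Function('c')(Mul(-4, 5)))), -1)) = Mul(Add(-1522948, -969411), Pow(Add(3806291, 188), -1)) = Mul(-2492359, Pow(3806479, -1)) = Mul(-2492359, Rational(1, 3806479)) = Rational(-2492359, 3806479)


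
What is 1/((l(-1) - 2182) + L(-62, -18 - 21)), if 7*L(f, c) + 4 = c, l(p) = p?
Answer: -7/15324 ≈ -0.00045680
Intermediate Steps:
L(f, c) = -4/7 + c/7
1/((l(-1) - 2182) + L(-62, -18 - 21)) = 1/((-1 - 2182) + (-4/7 + (-18 - 21)/7)) = 1/(-2183 + (-4/7 + (1/7)*(-39))) = 1/(-2183 + (-4/7 - 39/7)) = 1/(-2183 - 43/7) = 1/(-15324/7) = -7/15324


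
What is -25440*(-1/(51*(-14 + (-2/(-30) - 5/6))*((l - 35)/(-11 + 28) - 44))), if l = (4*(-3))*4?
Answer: 84800/122711 ≈ 0.69105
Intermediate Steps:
l = -48 (l = -12*4 = -48)
-25440*(-1/(51*(-14 + (-2/(-30) - 5/6))*((l - 35)/(-11 + 28) - 44))) = -25440*(-1/(51*(-14 + (-2/(-30) - 5/6))*((-48 - 35)/(-11 + 28) - 44))) = -25440*(-1/(51*(-14 + (-2*(-1/30) - 5*⅙))*(-83/17 - 44))) = -25440*(-1/(51*(-14 + (1/15 - ⅚))*(-83*1/17 - 44))) = -25440*(-1/(51*(-14 - 23/30)*(-83/17 - 44))) = -25440/(-443/30*(-831/17)*(-51)) = -25440/((122711/170)*(-51)) = -25440/(-368133/10) = -25440*(-10/368133) = 84800/122711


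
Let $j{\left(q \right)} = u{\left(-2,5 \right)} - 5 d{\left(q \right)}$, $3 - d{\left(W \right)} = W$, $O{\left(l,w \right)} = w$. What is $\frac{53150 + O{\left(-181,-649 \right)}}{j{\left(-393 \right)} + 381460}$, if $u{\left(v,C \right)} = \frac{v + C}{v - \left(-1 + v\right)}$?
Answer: $\frac{52501}{379483} \approx 0.13835$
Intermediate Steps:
$d{\left(W \right)} = 3 - W$
$u{\left(v,C \right)} = C + v$ ($u{\left(v,C \right)} = \frac{C + v}{1} = \left(C + v\right) 1 = C + v$)
$j{\left(q \right)} = -12 + 5 q$ ($j{\left(q \right)} = \left(5 - 2\right) - 5 \left(3 - q\right) = 3 + \left(-15 + 5 q\right) = -12 + 5 q$)
$\frac{53150 + O{\left(-181,-649 \right)}}{j{\left(-393 \right)} + 381460} = \frac{53150 - 649}{\left(-12 + 5 \left(-393\right)\right) + 381460} = \frac{52501}{\left(-12 - 1965\right) + 381460} = \frac{52501}{-1977 + 381460} = \frac{52501}{379483}$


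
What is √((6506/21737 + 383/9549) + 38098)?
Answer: 7*√3722052156466204327/69188871 ≈ 195.19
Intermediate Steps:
√((6506/21737 + 383/9549) + 38098) = √(70451065/207566613 + 38098) = √(7907943273139/207566613) = 7*√3722052156466204327/69188871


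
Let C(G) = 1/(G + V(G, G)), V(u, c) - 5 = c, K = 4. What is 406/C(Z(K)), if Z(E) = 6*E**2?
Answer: 79982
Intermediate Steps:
V(u, c) = 5 + c
C(G) = 1/(5 + 2*G) (C(G) = 1/(G + (5 + G)) = 1/(5 + 2*G))
406/C(Z(K)) = 406/(1/(5 + 2*(6*4**2))) = 406/(1/(5 + 2*(6*16))) = 406/(1/(5 + 2*96)) = 406/(1/(5 + 192)) = 406/(1/197) = 406*197 = 79982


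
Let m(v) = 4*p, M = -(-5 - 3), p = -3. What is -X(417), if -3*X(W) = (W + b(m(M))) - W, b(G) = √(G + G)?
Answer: 2*I*√6/3 ≈ 1.633*I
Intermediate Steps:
M = 8 (M = -1*(-8) = 8)
m(v) = -12 (m(v) = 4*(-3) = -12)
b(G) = √2*√G (b(G) = √(2*G) = √2*√G)
X(W) = -2*I*√6/3 (X(W) = -((W + √2*√(-12)) - W)/3 = -((W + √2*(2*I*√3)) - W)/3 = -((W + 2*I*√6) - W)/3 = -2*I*√6/3)
-X(417) = -(-2)*I*√6/3 = 2*I*√6/3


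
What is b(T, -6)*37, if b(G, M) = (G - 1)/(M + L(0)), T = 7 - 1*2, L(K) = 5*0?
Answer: -74/3 ≈ -24.667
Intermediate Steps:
L(K) = 0
T = 5 (T = 7 - 2 = 5)
b(G, M) = (-1 + G)/M (b(G, M) = (G - 1)/(M + 0) = (-1 + G)/M)
b(T, -6)*37 = ((-1 + 5)/(-6))*37 = -⅙*4*37 = -⅔*37 = -74/3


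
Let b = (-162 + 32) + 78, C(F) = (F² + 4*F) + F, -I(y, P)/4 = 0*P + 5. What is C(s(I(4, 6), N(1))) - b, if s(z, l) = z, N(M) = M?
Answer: 352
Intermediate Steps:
I(y, P) = -20 (I(y, P) = -4*(0*P + 5) = -4*(0 + 5) = -4*5 = -20)
C(F) = F² + 5*F
b = -52 (b = -130 + 78 = -52)
C(s(I(4, 6), N(1))) - b = -20*(5 - 20) - 1*(-52) = -20*(-15) + 52 = 300 + 52 = 352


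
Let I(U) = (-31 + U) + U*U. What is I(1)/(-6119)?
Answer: 1/211 ≈ 0.0047393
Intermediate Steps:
I(U) = -31 + U + U**2 (I(U) = (-31 + U) + U**2 = -31 + U + U**2)
I(1)/(-6119) = (-31 + 1 + 1**2)/(-6119) = (-31 + 1 + 1)*(-1/6119) = -29*(-1/6119) = 1/211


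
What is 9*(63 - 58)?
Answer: 45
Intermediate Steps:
9*(63 - 58) = 9*5 = 45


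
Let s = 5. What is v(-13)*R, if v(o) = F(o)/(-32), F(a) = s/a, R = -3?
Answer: -15/416 ≈ -0.036058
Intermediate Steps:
F(a) = 5/a
v(o) = -5/(32*o) (v(o) = (5/o)/(-32) = (5/o)*(-1/32) = -5/(32*o))
v(-13)*R = -5/32/(-13)*(-3) = -5/32*(-1/13)*(-3) = (5/416)*(-3) = -15/416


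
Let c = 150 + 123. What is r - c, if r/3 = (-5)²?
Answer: -198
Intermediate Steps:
c = 273
r = 75 (r = 3*(-5)² = 3*25 = 75)
r - c = 75 - 1*273 = 75 - 273 = -198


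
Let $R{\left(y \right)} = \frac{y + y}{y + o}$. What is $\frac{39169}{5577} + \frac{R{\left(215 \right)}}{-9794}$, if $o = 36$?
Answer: $\frac{3703327676}{527304063} \approx 7.0231$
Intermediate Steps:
$R{\left(y \right)} = \frac{2 y}{36 + y}$ ($R{\left(y \right)} = \frac{y + y}{y + 36} = \frac{2 y}{36 + y}$)
$\frac{39169}{5577} + \frac{R{\left(215 \right)}}{-9794} = \frac{39169}{5577} + \frac{2 \cdot 215 \frac{1}{36 + 215}}{-9794} = 39169 \cdot \frac{1}{5577} + 2 \cdot 215 \cdot \frac{1}{251} \left(- \frac{1}{9794}\right) = \frac{3013}{429} + 2 \cdot 215 \cdot \frac{1}{251} \left(- \frac{1}{9794}\right) = \frac{3013}{429} + \frac{430}{251} \left(- \frac{1}{9794}\right) = \frac{3013}{429} - \frac{215}{1229147} = \frac{3703327676}{527304063}$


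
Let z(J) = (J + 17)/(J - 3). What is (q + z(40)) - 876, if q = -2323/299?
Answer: -424352/481 ≈ -882.23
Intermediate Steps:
z(J) = (17 + J)/(-3 + J)
q = -101/13 (q = -2323*1/299 = -101/13 ≈ -7.7692)
(q + z(40)) - 876 = (-101/13 + (17 + 40)/(-3 + 40)) - 876 = (-101/13 + 57/37) - 876 = -2996/481 - 876 = -424352/481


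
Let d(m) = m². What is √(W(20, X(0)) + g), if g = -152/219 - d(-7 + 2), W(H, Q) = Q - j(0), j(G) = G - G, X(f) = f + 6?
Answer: I*√944547/219 ≈ 4.4378*I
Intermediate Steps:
X(f) = 6 + f
j(G) = 0
W(H, Q) = Q (W(H, Q) = Q - 1*0 = Q + 0 = Q)
g = -5627/219 (g = -152/219 - (-7 + 2)² = -152*1/219 - 1*(-5)² = -152/219 - 1*25 = -152/219 - 25 = -5627/219 ≈ -25.694)
√(W(20, X(0)) + g) = √((6 + 0) - 5627/219) = √(6 - 5627/219) = √(-4313/219) = I*√944547/219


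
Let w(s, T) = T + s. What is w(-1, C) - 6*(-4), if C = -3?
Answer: 20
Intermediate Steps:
w(-1, C) - 6*(-4) = (-3 - 1) - 6*(-4) = -4 + 24 = 20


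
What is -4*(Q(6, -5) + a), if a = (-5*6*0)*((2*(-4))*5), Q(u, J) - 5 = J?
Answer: 0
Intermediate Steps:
Q(u, J) = 5 + J
a = 0 (a = (-30*0)*(-8*5) = 0*(-40) = 0)
-4*(Q(6, -5) + a) = -4*((5 - 5) + 0) = -4*(0 + 0) = -4*0 = 0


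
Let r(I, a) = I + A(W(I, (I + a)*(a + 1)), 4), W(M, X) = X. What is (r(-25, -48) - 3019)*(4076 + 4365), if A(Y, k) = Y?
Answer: 3266667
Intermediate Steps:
r(I, a) = I + (1 + a)*(I + a) (r(I, a) = I + (I + a)*(a + 1) = I + (I + a)*(1 + a) = I + (1 + a)*(I + a))
(r(-25, -48) - 3019)*(4076 + 4365) = ((-48 + (-48)**2 + 2*(-25) - 25*(-48)) - 3019)*(4076 + 4365) = ((-48 + 2304 - 50 + 1200) - 3019)*8441 = (3406 - 3019)*8441 = 387*8441 = 3266667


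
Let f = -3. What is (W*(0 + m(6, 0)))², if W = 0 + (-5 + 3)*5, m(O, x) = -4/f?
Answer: 1600/9 ≈ 177.78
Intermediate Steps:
m(O, x) = 4/3 (m(O, x) = -4/(-3) = -4*(-⅓) = 4/3)
W = -10 (W = 0 - 2*5 = 0 - 10 = -10)
(W*(0 + m(6, 0)))² = (-10*(0 + 4/3))² = (-10*4/3)² = (-40/3)² = 1600/9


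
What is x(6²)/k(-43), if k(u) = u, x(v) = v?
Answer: -36/43 ≈ -0.83721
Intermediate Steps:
x(6²)/k(-43) = 6²/(-43) = 36*(-1/43) = -36/43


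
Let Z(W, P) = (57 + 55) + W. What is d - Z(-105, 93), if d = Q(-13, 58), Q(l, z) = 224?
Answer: 217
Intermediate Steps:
d = 224
Z(W, P) = 112 + W
d - Z(-105, 93) = 224 - (112 - 105) = 224 - 1*7 = 224 - 7 = 217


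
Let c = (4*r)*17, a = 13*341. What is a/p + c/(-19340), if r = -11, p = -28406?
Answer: -16121633/137343010 ≈ -0.11738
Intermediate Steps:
a = 4433
c = -748 (c = (4*(-11))*17 = -44*17 = -748)
a/p + c/(-19340) = 4433/(-28406) - 748/(-19340) = 4433*(-1/28406) - 748*(-1/19340) = -4433/28406 + 187/4835 = -16121633/137343010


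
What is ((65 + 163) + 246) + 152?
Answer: 626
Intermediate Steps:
((65 + 163) + 246) + 152 = (228 + 246) + 152 = 474 + 152 = 626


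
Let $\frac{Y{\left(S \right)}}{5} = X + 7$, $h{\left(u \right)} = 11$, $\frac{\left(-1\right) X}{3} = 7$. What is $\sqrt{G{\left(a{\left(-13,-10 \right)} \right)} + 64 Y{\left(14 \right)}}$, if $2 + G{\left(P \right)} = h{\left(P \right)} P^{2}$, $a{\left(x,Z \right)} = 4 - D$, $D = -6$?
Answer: $i \sqrt{3382} \approx 58.155 i$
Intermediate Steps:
$X = -21$ ($X = \left(-3\right) 7 = -21$)
$Y{\left(S \right)} = -70$ ($Y{\left(S \right)} = 5 \left(-21 + 7\right) = 5 \left(-14\right) = -70$)
$a{\left(x,Z \right)} = 10$ ($a{\left(x,Z \right)} = 4 - -6 = 4 + 6 = 10$)
$G{\left(P \right)} = -2 + 11 P^{2}$
$\sqrt{G{\left(a{\left(-13,-10 \right)} \right)} + 64 Y{\left(14 \right)}} = \sqrt{\left(-2 + 11 \cdot 10^{2}\right) + 64 \left(-70\right)} = \sqrt{\left(-2 + 11 \cdot 100\right) - 4480} = \sqrt{\left(-2 + 1100\right) - 4480} = \sqrt{1098 - 4480} = \sqrt{-3382} = i \sqrt{3382}$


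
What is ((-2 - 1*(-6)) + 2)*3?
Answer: 18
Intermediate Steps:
((-2 - 1*(-6)) + 2)*3 = ((-2 + 6) + 2)*3 = (4 + 2)*3 = 6*3 = 18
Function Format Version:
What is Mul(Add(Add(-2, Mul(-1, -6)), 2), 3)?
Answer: 18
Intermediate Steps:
Mul(Add(Add(-2, Mul(-1, -6)), 2), 3) = Mul(Add(Add(-2, 6), 2), 3) = Mul(Add(4, 2), 3) = Mul(6, 3) = 18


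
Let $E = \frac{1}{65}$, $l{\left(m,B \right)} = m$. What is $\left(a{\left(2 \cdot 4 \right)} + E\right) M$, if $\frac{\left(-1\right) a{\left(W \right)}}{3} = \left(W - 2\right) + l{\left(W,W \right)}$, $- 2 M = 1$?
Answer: $\frac{2729}{130} \approx 20.992$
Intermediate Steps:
$M = - \frac{1}{2}$ ($M = \left(- \frac{1}{2}\right) 1 = - \frac{1}{2} \approx -0.5$)
$a{\left(W \right)} = 6 - 6 W$ ($a{\left(W \right)} = - 3 \left(\left(W - 2\right) + W\right) = - 3 \left(\left(-2 + W\right) + W\right) = - 3 \left(-2 + 2 W\right) = 6 - 6 W$)
$E = \frac{1}{65} \approx 0.015385$
$\left(a{\left(2 \cdot 4 \right)} + E\right) M = \left(\left(6 - 6 \cdot 2 \cdot 4\right) + \frac{1}{65}\right) \left(- \frac{1}{2}\right) = \left(\left(6 - 48\right) + \frac{1}{65}\right) \left(- \frac{1}{2}\right) = \left(-42 + \frac{1}{65}\right) \left(- \frac{1}{2}\right) = \left(- \frac{2729}{65}\right) \left(- \frac{1}{2}\right) = \frac{2729}{130}$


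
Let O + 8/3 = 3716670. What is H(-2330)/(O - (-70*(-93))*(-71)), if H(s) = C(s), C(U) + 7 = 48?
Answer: 123/12536632 ≈ 9.8113e-6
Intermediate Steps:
O = 11150002/3 (O = -8/3 + 3716670 = 11150002/3 ≈ 3.7167e+6)
C(U) = 41 (C(U) = -7 + 48 = 41)
H(s) = 41
H(-2330)/(O - (-70*(-93))*(-71)) = 41/(11150002/3 - (-70*(-93))*(-71)) = 41/(11150002/3 - 6510*(-71)) = 41/(11150002/3 - 1*(-462210)) = 41/(11150002/3 + 462210) = 41/(12536632/3) = 41*(3/12536632) = 123/12536632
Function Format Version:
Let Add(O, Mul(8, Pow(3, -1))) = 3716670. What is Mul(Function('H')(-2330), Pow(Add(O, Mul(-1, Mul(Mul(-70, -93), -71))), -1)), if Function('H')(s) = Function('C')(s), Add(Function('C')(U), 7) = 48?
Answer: Rational(123, 12536632) ≈ 9.8113e-6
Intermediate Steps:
O = Rational(11150002, 3) (O = Add(Rational(-8, 3), 3716670) = Rational(11150002, 3) ≈ 3.7167e+6)
Function('C')(U) = 41 (Function('C')(U) = Add(-7, 48) = 41)
Function('H')(s) = 41
Mul(Function('H')(-2330), Pow(Add(O, Mul(-1, Mul(Mul(-70, -93), -71))), -1)) = Mul(41, Pow(Add(Rational(11150002, 3), Mul(-1, Mul(Mul(-70, -93), -71))), -1)) = Mul(41, Pow(Add(Rational(11150002, 3), Mul(-1, Mul(6510, -71))), -1)) = Mul(41, Pow(Add(Rational(11150002, 3), Mul(-1, -462210)), -1)) = Mul(41, Pow(Add(Rational(11150002, 3), 462210), -1)) = Mul(41, Pow(Rational(12536632, 3), -1)) = Mul(41, Rational(3, 12536632)) = Rational(123, 12536632)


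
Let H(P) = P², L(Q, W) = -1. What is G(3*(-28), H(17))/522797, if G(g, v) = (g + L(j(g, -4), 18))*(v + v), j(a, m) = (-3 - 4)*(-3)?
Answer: -49130/522797 ≈ -0.093975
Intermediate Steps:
j(a, m) = 21 (j(a, m) = -7*(-3) = 21)
G(g, v) = 2*v*(-1 + g) (G(g, v) = (g - 1)*(v + v) = (-1 + g)*(2*v) = 2*v*(-1 + g))
G(3*(-28), H(17))/522797 = (2*17²*(-1 + 3*(-28)))/522797 = (2*289*(-1 - 84))*(1/522797) = (2*289*(-85))*(1/522797) = -49130*1/522797 = -49130/522797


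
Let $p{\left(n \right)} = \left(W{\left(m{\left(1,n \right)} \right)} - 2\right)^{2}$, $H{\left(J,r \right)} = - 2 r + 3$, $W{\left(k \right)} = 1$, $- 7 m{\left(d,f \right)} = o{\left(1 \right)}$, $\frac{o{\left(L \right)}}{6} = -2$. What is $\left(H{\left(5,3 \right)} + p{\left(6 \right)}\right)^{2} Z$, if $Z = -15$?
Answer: $-60$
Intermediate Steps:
$o{\left(L \right)} = -12$ ($o{\left(L \right)} = 6 \left(-2\right) = -12$)
$m{\left(d,f \right)} = \frac{12}{7}$ ($m{\left(d,f \right)} = \left(- \frac{1}{7}\right) \left(-12\right) = \frac{12}{7}$)
$H{\left(J,r \right)} = 3 - 2 r$
$p{\left(n \right)} = 1$ ($p{\left(n \right)} = \left(1 - 2\right)^{2} = \left(-1\right)^{2} = 1$)
$\left(H{\left(5,3 \right)} + p{\left(6 \right)}\right)^{2} Z = \left(\left(3 - 6\right) + 1\right)^{2} \left(-15\right) = \left(-3 + 1\right)^{2} \left(-15\right) = \left(-2\right)^{2} \left(-15\right) = 4 \left(-15\right) = -60$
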